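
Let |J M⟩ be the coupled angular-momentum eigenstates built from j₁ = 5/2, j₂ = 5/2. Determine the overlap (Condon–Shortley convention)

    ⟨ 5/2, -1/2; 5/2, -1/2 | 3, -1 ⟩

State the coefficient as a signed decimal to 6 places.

√[7·2!3!3!/9! · 2!3!2!3!2!4!] = √(48/5)
  +(−1)^0/∏(0,2,3,2,0,1)! = 1/24  (running 1/24)
  +(−1)^1/∏(1,1,2,1,1,2)! = -1/4  (running -5/24)
  +(−1)^2/∏(2,0,1,0,2,3)! = 1/24  (running -1/6)
⟨..|..⟩ = √(48/5)·(-1/6) = -0.516398

-0.516398  (= −√(4/15))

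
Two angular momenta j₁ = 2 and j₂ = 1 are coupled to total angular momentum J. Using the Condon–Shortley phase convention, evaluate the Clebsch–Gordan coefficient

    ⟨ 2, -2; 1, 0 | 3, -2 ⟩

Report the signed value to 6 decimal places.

+0.577350

√[7·0!4!2!/7! · 0!4!1!1!1!5!] = √(192)
  +(−1)^0/∏(0,0,4,1,0,1)! = 1/24  (running 1/24)
⟨..|..⟩ = √(192)·(1/24) = +0.577350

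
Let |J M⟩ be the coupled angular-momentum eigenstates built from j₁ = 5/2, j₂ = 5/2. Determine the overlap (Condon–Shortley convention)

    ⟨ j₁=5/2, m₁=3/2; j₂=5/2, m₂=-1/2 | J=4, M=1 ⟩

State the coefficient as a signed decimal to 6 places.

j₁+j₂−J=1  J+j₁−j₂=4  J−j₁+j₂=4  j₁+j₂+J+1=10
(j₁±m₁, j₂±m₂, J±M) = (4,1,2,3,5,3)
P² = 10368/35
sum k=0..1:
  [0] +1/24 = 1/24
  [1] −1/144 = -1/144
S = 5/144
C² = P²·S² = 5/14 ; C = +0.597614

+0.597614  (= +√(5/14))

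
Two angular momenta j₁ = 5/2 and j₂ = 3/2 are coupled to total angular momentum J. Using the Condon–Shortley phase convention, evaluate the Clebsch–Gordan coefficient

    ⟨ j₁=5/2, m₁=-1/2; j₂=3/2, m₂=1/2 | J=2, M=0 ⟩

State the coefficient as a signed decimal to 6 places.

−√(1/14) = -0.267261

√[5·2!3!1!/7! · 2!3!2!1!2!2!] = √(8/7)
  +(−1)^1/∏(1,1,2,1,1,0)! = -1/2  (running -1/2)
  +(−1)^2/∏(2,0,1,0,2,1)! = 1/4  (running -1/4)
⟨..|..⟩ = √(8/7)·(-1/4) = -0.267261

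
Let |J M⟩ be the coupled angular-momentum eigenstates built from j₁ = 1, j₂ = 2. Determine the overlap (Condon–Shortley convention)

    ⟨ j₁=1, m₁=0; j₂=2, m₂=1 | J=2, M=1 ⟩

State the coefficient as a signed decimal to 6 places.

j₁+j₂−J=1  J+j₁−j₂=1  J−j₁+j₂=3  j₁+j₂+J+1=6
(j₁±m₁, j₂±m₂, J±M) = (1,1,3,1,3,1)
P² = 3/2
sum k=0..1:
  [0] +1/6 = 1/6
  [1] −1/2 = -1/2
S = -1/3
C² = P²·S² = 1/6 ; C = -0.408248

-0.408248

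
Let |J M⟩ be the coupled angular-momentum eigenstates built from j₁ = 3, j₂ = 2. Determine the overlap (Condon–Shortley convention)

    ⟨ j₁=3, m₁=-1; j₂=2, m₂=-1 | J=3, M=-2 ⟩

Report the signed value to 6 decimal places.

−√(1/4) = -0.500000

√[7·2!4!2!/9! · 2!4!1!3!1!5!] = √(64)
  +(−1)^0/∏(0,2,4,1,0,1)! = 1/48  (running 1/48)
  +(−1)^1/∏(1,1,3,0,1,2)! = -1/12  (running -1/16)
⟨..|..⟩ = √(64)·(-1/16) = -0.500000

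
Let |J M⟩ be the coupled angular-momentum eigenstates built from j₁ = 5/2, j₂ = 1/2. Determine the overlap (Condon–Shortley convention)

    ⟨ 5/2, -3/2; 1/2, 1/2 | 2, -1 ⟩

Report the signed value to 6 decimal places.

triangle: 1!·4!·0!/6! = 24/720
(j±m)!: 1!·4!·1!·0!·1!·3! = 144
prefactor² = (2J+1)·Δ·N² = 24
  k=1: −1/(1!·0!·3!·0!·1!·0!) = -1/6
Σ = -1/6  ⇒  CG² = 24·(-1/6)² = 2/3
CG = −√(2/3) = -0.816497

−√(2/3) ≈ -0.816497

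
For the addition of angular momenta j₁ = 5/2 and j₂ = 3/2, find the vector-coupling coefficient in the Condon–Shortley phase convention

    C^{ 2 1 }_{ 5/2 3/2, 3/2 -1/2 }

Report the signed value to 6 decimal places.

+√(1/42) = +0.154303

√[5·2!3!1!/7! · 4!1!1!2!3!1!] = √(24/7)
  +(−1)^0/∏(0,2,1,1,2,0)! = 1/4  (running 1/4)
  +(−1)^1/∏(1,1,0,0,3,1)! = -1/6  (running 1/12)
⟨..|..⟩ = √(24/7)·(1/12) = +0.154303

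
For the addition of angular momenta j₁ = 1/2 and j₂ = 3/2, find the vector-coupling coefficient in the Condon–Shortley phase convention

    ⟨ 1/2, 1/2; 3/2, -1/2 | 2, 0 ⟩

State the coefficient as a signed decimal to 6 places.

+0.707107

triangle: 0!*1!*3!/5! = 6/120
(j±m)!: 1!*0!*1!*2!*2!*2! = 8
prefactor² = (2J+1)*Δ*N² = 2
  k=0: +1/(0!*0!*0!*1!*1!*2!) = 1/2
Σ = 1/2  ⇒  CG² = 2*1/2² = 1/2
CG = +√(1/2) = +0.707107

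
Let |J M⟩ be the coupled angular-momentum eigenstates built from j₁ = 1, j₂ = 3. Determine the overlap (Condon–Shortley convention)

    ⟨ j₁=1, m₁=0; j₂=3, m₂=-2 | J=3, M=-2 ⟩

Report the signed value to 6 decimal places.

+0.577350

triangle: 1!·1!·5!/8! = 120/40320
(j±m)!: 1!·1!·1!·5!·1!·5! = 14400
prefactor² = (2J+1)·Δ·N² = 300
  k=0: +1/(0!·1!·1!·1!·0!·4!) = 1/24
  k=1: −1/(1!·0!·0!·0!·1!·5!) = -1/120
Σ = 1/30  ⇒  CG² = 300·1/30² = 1/3
CG = +√(1/3) = +0.577350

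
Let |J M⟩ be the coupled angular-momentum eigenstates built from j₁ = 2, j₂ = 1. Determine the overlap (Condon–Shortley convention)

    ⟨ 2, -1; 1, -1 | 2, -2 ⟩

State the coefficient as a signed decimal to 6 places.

+0.577350  (= +√(1/3))

triangle: 1!×3!×1!/6! = 6/720
(j±m)!: 1!×3!×0!×2!×0!×4! = 288
prefactor² = (2J+1)×Δ×N² = 12
  k=0: +1/(0!×1!×3!×0!×0!×1!) = 1/6
Σ = 1/6  ⇒  CG² = 12×1/6² = 1/3
CG = +√(1/3) = +0.577350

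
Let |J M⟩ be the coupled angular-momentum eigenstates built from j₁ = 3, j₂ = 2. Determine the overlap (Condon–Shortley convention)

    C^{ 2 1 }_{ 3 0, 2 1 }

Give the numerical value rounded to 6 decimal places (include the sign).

triangle: 3!*3!*1!/8! = 36/40320
(j±m)!: 3!*3!*3!*1!*3!*1! = 1296
prefactor² = (2J+1)*Δ*N² = 81/14
  k=2: +1/(2!*1!*1!*1!*2!*0!) = 1/4
  k=3: −1/(3!*0!*0!*0!*3!*1!) = -1/36
Σ = 2/9  ⇒  CG² = 81/14*2/9² = 2/7
CG = +√(2/7) = +0.534522

+√(2/7) ≈ +0.534522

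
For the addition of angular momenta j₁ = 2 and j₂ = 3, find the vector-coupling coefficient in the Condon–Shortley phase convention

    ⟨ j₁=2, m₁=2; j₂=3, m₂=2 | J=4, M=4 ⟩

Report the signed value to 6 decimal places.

+√(2/5) = +0.632456

triangle: 1!×3!×5!/10! = 720/3628800
(j±m)!: 4!×0!×5!×1!×8!×0! = 116121600
prefactor² = (2J+1)×Δ×N² = 207360
  k=0: +1/(0!×1!×0!×5!×3!×0!) = 1/720
Σ = 1/720  ⇒  CG² = 207360×1/720² = 2/5
CG = +√(2/5) = +0.632456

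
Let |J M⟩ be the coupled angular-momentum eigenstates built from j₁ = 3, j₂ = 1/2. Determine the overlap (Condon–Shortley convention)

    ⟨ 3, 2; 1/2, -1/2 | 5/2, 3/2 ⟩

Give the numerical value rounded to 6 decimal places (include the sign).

+√(5/7) = +0.845154

j₁+j₂−J=1  J+j₁−j₂=5  J−j₁+j₂=0  j₁+j₂+J+1=7
(j₁±m₁, j₂±m₂, J±M) = (5,1,0,1,4,1)
P² = 2880/7
sum k=0..0:
  [0] +1/24 = 1/24
S = 1/24
C² = P²·S² = 5/7 ; C = +0.845154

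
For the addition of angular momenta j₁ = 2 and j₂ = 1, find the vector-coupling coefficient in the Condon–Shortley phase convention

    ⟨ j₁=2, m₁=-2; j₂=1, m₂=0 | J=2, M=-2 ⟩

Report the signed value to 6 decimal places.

j₁+j₂−J=1  J+j₁−j₂=3  J−j₁+j₂=1  j₁+j₂+J+1=6
(j₁±m₁, j₂±m₂, J±M) = (0,4,1,1,0,4)
P² = 24
sum k=1..1:
  [1] −1/6 = -1/6
S = -1/6
C² = P²·S² = 2/3 ; C = -0.816497

−√(2/3) = -0.816497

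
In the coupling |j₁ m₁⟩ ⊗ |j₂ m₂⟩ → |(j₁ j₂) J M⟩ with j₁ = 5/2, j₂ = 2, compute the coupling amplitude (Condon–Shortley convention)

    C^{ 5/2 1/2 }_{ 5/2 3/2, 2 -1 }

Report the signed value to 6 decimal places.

j₁+j₂−J=2  J+j₁−j₂=3  J−j₁+j₂=2  j₁+j₂+J+1=8
(j₁±m₁, j₂±m₂, J±M) = (4,1,1,3,3,2)
P² = 216/35
sum k=0..1:
  [0] +1/4 = 1/4
  [1] −1/12 = -1/12
S = 1/6
C² = P²·S² = 6/35 ; C = +0.414039

+0.414039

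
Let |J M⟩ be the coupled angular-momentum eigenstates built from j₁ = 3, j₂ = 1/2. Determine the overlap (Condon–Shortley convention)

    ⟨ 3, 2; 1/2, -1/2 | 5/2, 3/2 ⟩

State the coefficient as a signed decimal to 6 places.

+√(5/7) = +0.845154

triangle: 1!·5!·0!/7! = 120/5040
(j±m)!: 5!·1!·0!·1!·4!·1! = 2880
prefactor² = (2J+1)·Δ·N² = 2880/7
  k=0: +1/(0!·1!·1!·0!·4!·0!) = 1/24
Σ = 1/24  ⇒  CG² = 2880/7·1/24² = 5/7
CG = +√(5/7) = +0.845154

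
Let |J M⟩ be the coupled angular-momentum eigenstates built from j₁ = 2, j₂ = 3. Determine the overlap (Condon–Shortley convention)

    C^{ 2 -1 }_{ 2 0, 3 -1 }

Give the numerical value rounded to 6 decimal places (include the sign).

triangle: 3!·1!·3!/8! = 36/40320
(j±m)!: 2!·2!·2!·4!·1!·3! = 1152
prefactor² = (2J+1)·Δ·N² = 36/7
  k=1: −1/(1!·2!·1!·1!·0!·2!) = -1/4
  k=2: +1/(2!·1!·0!·0!·1!·3!) = 1/12
Σ = -1/6  ⇒  CG² = 36/7·(-1/6)² = 1/7
CG = −√(1/7) = -0.377964

-0.377964  (= −√(1/7))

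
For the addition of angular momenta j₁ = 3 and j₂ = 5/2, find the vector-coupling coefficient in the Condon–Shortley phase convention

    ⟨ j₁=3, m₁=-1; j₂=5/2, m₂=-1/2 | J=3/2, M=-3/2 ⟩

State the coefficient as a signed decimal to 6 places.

+√(9/35) ≈ +0.507093

triangle: 4!*2!*1!/8! = 48/40320
(j±m)!: 2!*4!*2!*3!*0!*3! = 3456
prefactor² = (2J+1)*Δ*N² = 576/35
  k=2: +1/(2!*2!*2!*0!*0!*1!) = 1/8
Σ = 1/8  ⇒  CG² = 576/35*1/8² = 9/35
CG = +√(9/35) = +0.507093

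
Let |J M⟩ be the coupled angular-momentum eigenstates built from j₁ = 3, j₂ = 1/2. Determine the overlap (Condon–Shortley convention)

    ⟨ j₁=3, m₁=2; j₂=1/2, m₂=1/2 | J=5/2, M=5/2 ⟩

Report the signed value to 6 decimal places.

triangle: 1!*5!*0!/7! = 120/5040
(j±m)!: 5!*1!*1!*0!*5!*0! = 14400
prefactor² = (2J+1)*Δ*N² = 14400/7
  k=1: −1/(1!*0!*0!*0!*5!*0!) = -1/120
Σ = -1/120  ⇒  CG² = 14400/7*(-1/120)² = 1/7
CG = −√(1/7) = -0.377964

−√(1/7) ≈ -0.377964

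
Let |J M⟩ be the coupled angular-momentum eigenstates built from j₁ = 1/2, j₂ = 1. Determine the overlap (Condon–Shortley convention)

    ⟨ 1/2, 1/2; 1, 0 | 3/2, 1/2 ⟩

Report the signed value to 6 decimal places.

+√(2/3) = +0.816497

j₁+j₂−J=0  J+j₁−j₂=1  J−j₁+j₂=2  j₁+j₂+J+1=4
(j₁±m₁, j₂±m₂, J±M) = (1,0,1,1,2,1)
P² = 2/3
sum k=0..0:
  [0] +1/1 = 1
S = 1
C² = P²·S² = 2/3 ; C = +0.816497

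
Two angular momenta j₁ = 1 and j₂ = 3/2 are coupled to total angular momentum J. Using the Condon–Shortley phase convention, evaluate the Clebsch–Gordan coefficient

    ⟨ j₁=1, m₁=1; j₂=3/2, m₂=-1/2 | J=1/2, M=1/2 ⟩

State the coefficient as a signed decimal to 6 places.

triangle: 2!×0!×1!/4! = 2/24
(j±m)!: 2!×0!×1!×2!×1!×0! = 4
prefactor² = (2J+1)×Δ×N² = 2/3
  k=0: +1/(0!×2!×0!×1!×0!×0!) = 1/2
Σ = 1/2  ⇒  CG² = 2/3×1/2² = 1/6
CG = +√(1/6) = +0.408248

+√(1/6) = +0.408248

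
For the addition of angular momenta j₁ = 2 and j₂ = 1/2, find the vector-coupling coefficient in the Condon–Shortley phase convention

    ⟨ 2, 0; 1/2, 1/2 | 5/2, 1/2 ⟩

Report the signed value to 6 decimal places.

triangle: 0!·4!·1!/6! = 24/720
(j±m)!: 2!·2!·1!·0!·3!·2! = 48
prefactor² = (2J+1)·Δ·N² = 48/5
  k=0: +1/(0!·0!·2!·1!·2!·0!) = 1/4
Σ = 1/4  ⇒  CG² = 48/5·1/4² = 3/5
CG = +√(3/5) = +0.774597

+0.774597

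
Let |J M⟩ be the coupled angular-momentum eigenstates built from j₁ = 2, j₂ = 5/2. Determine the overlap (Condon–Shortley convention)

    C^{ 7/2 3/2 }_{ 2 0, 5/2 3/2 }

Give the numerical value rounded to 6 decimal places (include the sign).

−√(2/7) = -0.534522

triangle: 1!*3!*4!/9! = 144/362880
(j±m)!: 2!*2!*4!*1!*5!*2! = 23040
prefactor² = (2J+1)*Δ*N² = 512/7
  k=0: +1/(0!*1!*2!*4!*1!*0!) = 1/48
  k=1: −1/(1!*0!*1!*3!*2!*1!) = -1/12
Σ = -1/16  ⇒  CG² = 512/7*(-1/16)² = 2/7
CG = −√(2/7) = -0.534522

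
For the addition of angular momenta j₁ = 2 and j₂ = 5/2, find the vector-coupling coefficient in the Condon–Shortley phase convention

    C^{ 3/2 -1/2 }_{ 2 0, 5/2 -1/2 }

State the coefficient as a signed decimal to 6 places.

triangle: 3!·1!·2!/7! = 12/5040
(j±m)!: 2!·2!·2!·3!·1!·2! = 96
prefactor² = (2J+1)·Δ·N² = 32/35
  k=1: −1/(1!·2!·1!·1!·0!·1!) = -1/2
  k=2: +1/(2!·1!·0!·0!·1!·2!) = 1/4
Σ = -1/4  ⇒  CG² = 32/35·(-1/4)² = 2/35
CG = −√(2/35) = -0.239046

−√(2/35) ≈ -0.239046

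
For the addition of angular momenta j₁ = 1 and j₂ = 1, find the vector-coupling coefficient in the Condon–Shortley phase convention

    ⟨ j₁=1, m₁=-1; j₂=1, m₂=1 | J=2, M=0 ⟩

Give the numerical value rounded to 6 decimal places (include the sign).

√[5·0!2!2!/5! · 0!2!2!0!2!2!] = √(8/3)
  +(−1)^0/∏(0,0,2,2,0,0)! = 1/4  (running 1/4)
⟨..|..⟩ = √(8/3)·(1/4) = +0.408248

+0.408248  (= +√(1/6))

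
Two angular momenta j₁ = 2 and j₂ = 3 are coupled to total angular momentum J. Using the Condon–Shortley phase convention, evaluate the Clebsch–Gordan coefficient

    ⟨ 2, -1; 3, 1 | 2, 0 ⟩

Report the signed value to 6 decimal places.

+√(1/7) = +0.377964

j₁+j₂−J=3  J+j₁−j₂=1  J−j₁+j₂=3  j₁+j₂+J+1=8
(j₁±m₁, j₂±m₂, J±M) = (1,3,4,2,2,2)
P² = 36/7
sum k=2..3:
  [2] +1/4 = 1/4
  [3] −1/12 = -1/12
S = 1/6
C² = P²·S² = 1/7 ; C = +0.377964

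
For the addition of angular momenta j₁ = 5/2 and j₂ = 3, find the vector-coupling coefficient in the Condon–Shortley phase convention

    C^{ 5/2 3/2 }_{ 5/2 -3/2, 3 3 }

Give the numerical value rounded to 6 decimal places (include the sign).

−√(8/21) ≈ -0.617213

j₁+j₂−J=3  J+j₁−j₂=2  J−j₁+j₂=3  j₁+j₂+J+1=9
(j₁±m₁, j₂±m₂, J±M) = (1,4,6,0,4,1)
P² = 3456/7
sum k=3..3:
  [3] −1/36 = -1/36
S = -1/36
C² = P²·S² = 8/21 ; C = -0.617213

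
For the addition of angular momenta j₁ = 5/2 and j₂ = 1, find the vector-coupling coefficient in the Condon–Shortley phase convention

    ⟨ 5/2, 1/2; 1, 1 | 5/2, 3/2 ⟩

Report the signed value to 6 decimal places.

√[6·1!4!1!/7! · 3!2!2!0!4!1!] = √(576/35)
  +(−1)^1/∏(1,0,1,1,3,0)! = -1/6  (running -1/6)
⟨..|..⟩ = √(576/35)·(-1/6) = -0.676123

-0.676123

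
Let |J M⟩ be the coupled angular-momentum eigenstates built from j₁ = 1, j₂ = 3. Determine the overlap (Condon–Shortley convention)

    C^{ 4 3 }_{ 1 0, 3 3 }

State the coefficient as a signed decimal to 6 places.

j₁+j₂−J=0  J+j₁−j₂=2  J−j₁+j₂=6  j₁+j₂+J+1=9
(j₁±m₁, j₂±m₂, J±M) = (1,1,6,0,7,1)
P² = 129600
sum k=0..0:
  [0] +1/720 = 1/720
S = 1/720
C² = P²·S² = 1/4 ; C = +0.500000

+√(1/4) = +0.500000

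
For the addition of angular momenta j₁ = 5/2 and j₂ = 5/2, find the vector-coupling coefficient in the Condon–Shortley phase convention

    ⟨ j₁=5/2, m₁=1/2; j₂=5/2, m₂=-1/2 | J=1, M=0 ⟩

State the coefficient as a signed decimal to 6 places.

triangle: 4!×1!×1!/7! = 24/5040
(j±m)!: 3!×2!×2!×3!×1!×1! = 144
prefactor² = (2J+1)×Δ×N² = 72/35
  k=1: −1/(1!×3!×1!×1!×0!×0!) = -1/6
  k=2: +1/(2!×2!×0!×0!×1!×1!) = 1/4
Σ = 1/12  ⇒  CG² = 72/35×1/12² = 1/70
CG = +√(1/70) = +0.119523

+√(1/70) ≈ +0.119523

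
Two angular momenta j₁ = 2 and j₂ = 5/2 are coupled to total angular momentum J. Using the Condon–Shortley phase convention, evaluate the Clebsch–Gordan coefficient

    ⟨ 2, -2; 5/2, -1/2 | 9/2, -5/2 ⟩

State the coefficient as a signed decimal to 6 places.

+√(5/18) ≈ +0.527046

√[10·0!4!5!/10! · 0!4!2!3!2!7!] = √(23040)
  +(−1)^0/∏(0,0,4,2,0,3)! = 1/288  (running 1/288)
⟨..|..⟩ = √(23040)·(1/288) = +0.527046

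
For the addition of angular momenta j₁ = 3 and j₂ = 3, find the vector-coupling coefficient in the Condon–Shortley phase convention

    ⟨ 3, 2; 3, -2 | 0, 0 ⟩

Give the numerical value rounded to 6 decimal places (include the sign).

j₁+j₂−J=6  J+j₁−j₂=0  J−j₁+j₂=0  j₁+j₂+J+1=7
(j₁±m₁, j₂±m₂, J±M) = (5,1,1,5,0,0)
P² = 14400/7
sum k=1..1:
  [1] −1/120 = -1/120
S = -1/120
C² = P²·S² = 1/7 ; C = -0.377964

−√(1/7) ≈ -0.377964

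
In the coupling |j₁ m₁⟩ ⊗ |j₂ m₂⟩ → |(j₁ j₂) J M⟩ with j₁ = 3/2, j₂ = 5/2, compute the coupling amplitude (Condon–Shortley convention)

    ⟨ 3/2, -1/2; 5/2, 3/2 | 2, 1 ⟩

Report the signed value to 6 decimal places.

+√(1/42) = +0.154303

j₁+j₂−J=2  J+j₁−j₂=1  J−j₁+j₂=3  j₁+j₂+J+1=7
(j₁±m₁, j₂±m₂, J±M) = (1,2,4,1,3,1)
P² = 24/7
sum k=1..2:
  [1] −1/6 = -1/6
  [2] +1/4 = 1/4
S = 1/12
C² = P²·S² = 1/42 ; C = +0.154303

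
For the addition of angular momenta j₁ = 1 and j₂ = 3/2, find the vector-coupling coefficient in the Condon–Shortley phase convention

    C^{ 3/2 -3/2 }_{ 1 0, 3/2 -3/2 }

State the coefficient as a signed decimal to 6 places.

+√(3/5) = +0.774597

j₁+j₂−J=1  J+j₁−j₂=1  J−j₁+j₂=2  j₁+j₂+J+1=5
(j₁±m₁, j₂±m₂, J±M) = (1,1,0,3,0,3)
P² = 12/5
sum k=0..0:
  [0] +1/2 = 1/2
S = 1/2
C² = P²·S² = 3/5 ; C = +0.774597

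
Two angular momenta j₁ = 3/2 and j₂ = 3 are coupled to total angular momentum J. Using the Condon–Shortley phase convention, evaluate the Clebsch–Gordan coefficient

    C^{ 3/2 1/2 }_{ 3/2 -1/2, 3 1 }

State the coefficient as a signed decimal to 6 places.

+√(12/35) = +0.585540

√[4·3!0!3!/7! · 1!2!4!2!2!1!] = √(192/35)
  +(−1)^2/∏(2,1,0,2,0,1)! = 1/4  (running 1/4)
⟨..|..⟩ = √(192/35)·(1/4) = +0.585540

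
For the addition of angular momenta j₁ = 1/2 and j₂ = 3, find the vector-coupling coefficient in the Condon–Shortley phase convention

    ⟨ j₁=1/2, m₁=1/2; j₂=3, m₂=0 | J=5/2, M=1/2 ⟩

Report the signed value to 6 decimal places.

triangle: 1!*0!*5!/7! = 120/5040
(j±m)!: 1!*0!*3!*3!*3!*2! = 432
prefactor² = (2J+1)*Δ*N² = 432/7
  k=0: +1/(0!*1!*0!*3!*0!*2!) = 1/12
Σ = 1/12  ⇒  CG² = 432/7*1/12² = 3/7
CG = +√(3/7) = +0.654654

+0.654654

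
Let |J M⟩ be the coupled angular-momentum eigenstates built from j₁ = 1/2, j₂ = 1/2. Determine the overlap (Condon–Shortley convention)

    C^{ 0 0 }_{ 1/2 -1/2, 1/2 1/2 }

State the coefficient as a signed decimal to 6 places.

-0.707107

triangle: 1!·0!·0!/2! = 1/2
(j±m)!: 0!·1!·1!·0!·0!·0! = 1
prefactor² = (2J+1)·Δ·N² = 1/2
  k=1: −1/(1!·0!·0!·0!·0!·0!) = -1
Σ = -1  ⇒  CG² = 1/2·(-1)² = 1/2
CG = −√(1/2) = -0.707107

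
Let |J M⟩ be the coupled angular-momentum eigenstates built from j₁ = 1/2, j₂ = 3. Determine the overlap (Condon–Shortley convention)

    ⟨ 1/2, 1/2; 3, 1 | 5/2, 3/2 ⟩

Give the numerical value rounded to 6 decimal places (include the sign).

√[6·1!0!5!/7! · 1!0!4!2!4!1!] = √(1152/7)
  +(−1)^0/∏(0,1,0,4,0,1)! = 1/24  (running 1/24)
⟨..|..⟩ = √(1152/7)·(1/24) = +0.534522

+√(2/7) = +0.534522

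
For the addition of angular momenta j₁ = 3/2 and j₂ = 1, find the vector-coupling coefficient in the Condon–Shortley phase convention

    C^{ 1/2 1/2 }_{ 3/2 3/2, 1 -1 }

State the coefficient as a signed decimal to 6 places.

√[2·2!1!0!/4! · 3!0!0!2!1!0!] = √(2)
  +(−1)^0/∏(0,2,0,0,1,0)! = 1/2  (running 1/2)
⟨..|..⟩ = √(2)·(1/2) = +0.707107

+√(1/2) = +0.707107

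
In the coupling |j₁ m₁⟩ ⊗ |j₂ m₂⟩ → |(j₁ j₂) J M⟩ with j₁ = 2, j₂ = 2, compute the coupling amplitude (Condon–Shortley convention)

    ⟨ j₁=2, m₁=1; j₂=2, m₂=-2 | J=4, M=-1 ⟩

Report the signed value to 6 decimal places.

+√(1/14) ≈ +0.267261

triangle: 0!·4!·4!/9! = 576/362880
(j±m)!: 3!·1!·0!·4!·3!·5! = 103680
prefactor² = (2J+1)·Δ·N² = 10368/7
  k=0: +1/(0!·0!·1!·0!·3!·4!) = 1/144
Σ = 1/144  ⇒  CG² = 10368/7·1/144² = 1/14
CG = +√(1/14) = +0.267261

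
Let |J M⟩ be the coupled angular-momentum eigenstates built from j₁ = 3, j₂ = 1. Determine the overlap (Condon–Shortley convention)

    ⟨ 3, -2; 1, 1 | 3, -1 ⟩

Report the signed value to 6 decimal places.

j₁+j₂−J=1  J+j₁−j₂=5  J−j₁+j₂=1  j₁+j₂+J+1=8
(j₁±m₁, j₂±m₂, J±M) = (1,5,2,0,2,4)
P² = 240
sum k=1..1:
  [1] −1/24 = -1/24
S = -1/24
C² = P²·S² = 5/12 ; C = -0.645497

-0.645497  (= −√(5/12))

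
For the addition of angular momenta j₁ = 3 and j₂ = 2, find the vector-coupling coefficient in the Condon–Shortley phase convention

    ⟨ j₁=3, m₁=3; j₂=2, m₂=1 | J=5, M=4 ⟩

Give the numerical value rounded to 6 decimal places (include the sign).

+√(2/5) ≈ +0.632456

triangle: 0!*6!*4!/11! = 17280/39916800
(j±m)!: 6!*0!*3!*1!*9!*1! = 1567641600
prefactor² = (2J+1)*Δ*N² = 7464960
  k=0: +1/(0!*0!*0!*3!*6!*1!) = 1/4320
Σ = 1/4320  ⇒  CG² = 7464960*1/4320² = 2/5
CG = +√(2/5) = +0.632456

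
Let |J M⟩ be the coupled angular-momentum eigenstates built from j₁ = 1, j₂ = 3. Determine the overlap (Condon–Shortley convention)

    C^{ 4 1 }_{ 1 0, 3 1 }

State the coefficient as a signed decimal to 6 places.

+√(15/28) ≈ +0.731925

j₁+j₂−J=0  J+j₁−j₂=2  J−j₁+j₂=6  j₁+j₂+J+1=9
(j₁±m₁, j₂±m₂, J±M) = (1,1,4,2,5,3)
P² = 8640/7
sum k=0..0:
  [0] +1/48 = 1/48
S = 1/48
C² = P²·S² = 15/28 ; C = +0.731925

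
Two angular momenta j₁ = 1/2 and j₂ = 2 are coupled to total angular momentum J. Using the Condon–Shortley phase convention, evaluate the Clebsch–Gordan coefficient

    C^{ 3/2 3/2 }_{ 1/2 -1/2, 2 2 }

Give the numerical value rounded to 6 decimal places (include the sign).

-0.894427  (= −√(4/5))

j₁+j₂−J=1  J+j₁−j₂=0  J−j₁+j₂=3  j₁+j₂+J+1=5
(j₁±m₁, j₂±m₂, J±M) = (0,1,4,0,3,0)
P² = 144/5
sum k=1..1:
  [1] −1/6 = -1/6
S = -1/6
C² = P²·S² = 4/5 ; C = -0.894427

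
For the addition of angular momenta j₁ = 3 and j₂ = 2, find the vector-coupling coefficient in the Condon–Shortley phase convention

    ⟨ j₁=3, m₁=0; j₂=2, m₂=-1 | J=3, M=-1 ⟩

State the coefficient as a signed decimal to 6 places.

√[7·2!4!2!/9! · 3!3!1!3!2!4!] = √(96/5)
  +(−1)^0/∏(0,2,3,1,1,1)! = 1/12  (running 1/12)
  +(−1)^1/∏(1,1,2,0,2,2)! = -1/8  (running -1/24)
⟨..|..⟩ = √(96/5)·(-1/24) = -0.182574

−√(1/30) = -0.182574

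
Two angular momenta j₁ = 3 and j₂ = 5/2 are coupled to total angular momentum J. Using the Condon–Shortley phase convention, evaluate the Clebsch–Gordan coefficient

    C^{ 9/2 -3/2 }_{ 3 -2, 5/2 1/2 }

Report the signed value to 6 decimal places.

j₁+j₂−J=1  J+j₁−j₂=5  J−j₁+j₂=4  j₁+j₂+J+1=11
(j₁±m₁, j₂±m₂, J±M) = (1,5,3,2,3,6)
P² = 345600/77
sum k=0..1:
  [0] +1/720 = 1/720
  [1] −1/96 = -1/96
S = -13/1440
C² = P²·S² = 169/462 ; C = -0.604815

−√(169/462) = -0.604815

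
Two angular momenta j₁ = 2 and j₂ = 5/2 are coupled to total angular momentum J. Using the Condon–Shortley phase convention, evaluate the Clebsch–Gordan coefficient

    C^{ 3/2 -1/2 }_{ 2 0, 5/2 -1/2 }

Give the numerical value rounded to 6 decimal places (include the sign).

−√(2/35) = -0.239046

j₁+j₂−J=3  J+j₁−j₂=1  J−j₁+j₂=2  j₁+j₂+J+1=7
(j₁±m₁, j₂±m₂, J±M) = (2,2,2,3,1,2)
P² = 32/35
sum k=1..2:
  [1] −1/2 = -1/2
  [2] +1/4 = 1/4
S = -1/4
C² = P²·S² = 2/35 ; C = -0.239046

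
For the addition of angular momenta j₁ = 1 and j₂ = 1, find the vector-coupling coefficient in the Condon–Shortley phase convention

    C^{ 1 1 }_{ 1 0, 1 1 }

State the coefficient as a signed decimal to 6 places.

√[3·1!1!1!/4! · 1!1!2!0!2!0!] = √(1/2)
  +(−1)^1/∏(1,0,0,1,1,0)! = -1  (running -1)
⟨..|..⟩ = √(1/2)·(-1) = -0.707107

−√(1/2) = -0.707107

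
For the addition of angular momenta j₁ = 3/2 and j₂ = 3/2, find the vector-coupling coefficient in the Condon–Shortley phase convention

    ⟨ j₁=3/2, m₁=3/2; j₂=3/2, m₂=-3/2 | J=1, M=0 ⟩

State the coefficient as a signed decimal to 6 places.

+0.670820  (= +√(9/20))

triangle: 2!·1!·1!/5! = 2/120
(j±m)!: 3!·0!·0!·3!·1!·1! = 36
prefactor² = (2J+1)·Δ·N² = 9/5
  k=0: +1/(0!·2!·0!·0!·1!·1!) = 1/2
Σ = 1/2  ⇒  CG² = 9/5·1/2² = 9/20
CG = +√(9/20) = +0.670820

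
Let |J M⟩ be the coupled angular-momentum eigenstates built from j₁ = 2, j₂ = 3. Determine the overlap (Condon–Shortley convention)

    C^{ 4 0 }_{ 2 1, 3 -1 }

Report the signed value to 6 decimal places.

+0.597614  (= +√(5/14))

√[9·1!3!5!/10! · 3!1!2!4!4!4!] = √(10368/35)
  +(−1)^0/∏(0,1,1,2,2,3)! = 1/24  (running 1/24)
  +(−1)^1/∏(1,0,0,1,3,4)! = -1/144  (running 5/144)
⟨..|..⟩ = √(10368/35)·(5/144) = +0.597614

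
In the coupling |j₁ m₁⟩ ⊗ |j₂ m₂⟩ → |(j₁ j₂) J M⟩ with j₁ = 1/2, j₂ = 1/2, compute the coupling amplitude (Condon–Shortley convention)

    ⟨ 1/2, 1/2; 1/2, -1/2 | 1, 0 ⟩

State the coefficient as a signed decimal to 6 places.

+0.707107

j₁+j₂−J=0  J+j₁−j₂=1  J−j₁+j₂=1  j₁+j₂+J+1=3
(j₁±m₁, j₂±m₂, J±M) = (1,0,0,1,1,1)
P² = 1/2
sum k=0..0:
  [0] +1/1 = 1
S = 1
C² = P²·S² = 1/2 ; C = +0.707107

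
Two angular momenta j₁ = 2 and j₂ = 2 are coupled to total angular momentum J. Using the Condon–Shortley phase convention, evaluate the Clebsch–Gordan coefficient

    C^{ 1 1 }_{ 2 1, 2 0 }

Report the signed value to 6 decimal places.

triangle: 3!·1!·1!/6! = 6/720
(j±m)!: 3!·1!·2!·2!·2!·0! = 48
prefactor² = (2J+1)·Δ·N² = 6/5
  k=1: −1/(1!·2!·0!·1!·1!·0!) = -1/2
Σ = -1/2  ⇒  CG² = 6/5·(-1/2)² = 3/10
CG = −√(3/10) = -0.547723

−√(3/10) = -0.547723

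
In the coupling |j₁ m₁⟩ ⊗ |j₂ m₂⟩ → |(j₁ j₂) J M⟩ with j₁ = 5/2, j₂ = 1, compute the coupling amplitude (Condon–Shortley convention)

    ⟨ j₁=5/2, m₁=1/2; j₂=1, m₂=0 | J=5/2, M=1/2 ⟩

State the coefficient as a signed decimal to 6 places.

triangle: 1!*4!*1!/7! = 24/5040
(j±m)!: 3!*2!*1!*1!*3!*2! = 144
prefactor² = (2J+1)*Δ*N² = 144/35
  k=0: +1/(0!*1!*2!*1!*2!*0!) = 1/4
  k=1: −1/(1!*0!*1!*0!*3!*1!) = -1/6
Σ = 1/12  ⇒  CG² = 144/35*1/12² = 1/35
CG = +√(1/35) = +0.169031

+√(1/35) = +0.169031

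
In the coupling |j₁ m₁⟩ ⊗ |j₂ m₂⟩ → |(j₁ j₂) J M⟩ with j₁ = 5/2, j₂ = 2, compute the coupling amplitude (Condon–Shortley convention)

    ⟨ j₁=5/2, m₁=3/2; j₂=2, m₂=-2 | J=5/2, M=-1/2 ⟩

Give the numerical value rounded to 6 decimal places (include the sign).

j₁+j₂−J=2  J+j₁−j₂=3  J−j₁+j₂=2  j₁+j₂+J+1=8
(j₁±m₁, j₂±m₂, J±M) = (4,1,0,4,2,3)
P² = 864/35
sum k=0..0:
  [0] +1/8 = 1/8
S = 1/8
C² = P²·S² = 27/70 ; C = +0.621059

+0.621059  (= +√(27/70))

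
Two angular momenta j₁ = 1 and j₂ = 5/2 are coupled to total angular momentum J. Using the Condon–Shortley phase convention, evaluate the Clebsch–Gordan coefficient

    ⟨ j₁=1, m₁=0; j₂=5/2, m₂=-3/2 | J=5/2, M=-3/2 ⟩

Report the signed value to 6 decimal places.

+0.507093

√[6·1!1!4!/7! · 1!1!1!4!1!4!] = √(576/35)
  +(−1)^0/∏(0,1,1,1,0,3)! = 1/6  (running 1/6)
  +(−1)^1/∏(1,0,0,0,1,4)! = -1/24  (running 1/8)
⟨..|..⟩ = √(576/35)·(1/8) = +0.507093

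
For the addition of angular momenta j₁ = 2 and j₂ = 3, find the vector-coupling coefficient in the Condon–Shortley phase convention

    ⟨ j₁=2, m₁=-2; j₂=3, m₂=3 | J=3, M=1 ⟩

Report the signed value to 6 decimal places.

triangle: 2!*2!*4!/9! = 96/362880
(j±m)!: 0!*4!*6!*0!*4!*2! = 829440
prefactor² = (2J+1)*Δ*N² = 1536
  k=2: +1/(2!*0!*2!*4!*0!*0!) = 1/96
Σ = 1/96  ⇒  CG² = 1536*1/96² = 1/6
CG = +√(1/6) = +0.408248

+0.408248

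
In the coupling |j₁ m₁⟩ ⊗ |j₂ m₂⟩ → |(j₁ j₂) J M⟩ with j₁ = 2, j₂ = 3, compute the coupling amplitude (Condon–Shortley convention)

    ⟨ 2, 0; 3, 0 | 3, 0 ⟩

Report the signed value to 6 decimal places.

√[7·2!2!4!/9! · 2!2!3!3!3!3!] = √(48/5)
  +(−1)^0/∏(0,2,2,3,0,1)! = 1/24  (running 1/24)
  +(−1)^1/∏(1,1,1,2,1,2)! = -1/4  (running -5/24)
  +(−1)^2/∏(2,0,0,1,2,3)! = 1/24  (running -1/6)
⟨..|..⟩ = √(48/5)·(-1/6) = -0.516398

-0.516398  (= −√(4/15))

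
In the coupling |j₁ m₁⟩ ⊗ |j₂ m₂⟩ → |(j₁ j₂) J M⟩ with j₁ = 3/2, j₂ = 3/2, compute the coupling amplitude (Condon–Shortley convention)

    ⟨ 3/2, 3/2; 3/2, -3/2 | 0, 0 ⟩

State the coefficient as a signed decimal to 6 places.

+0.500000

triangle: 3!·0!·0!/4! = 6/24
(j±m)!: 3!·0!·0!·3!·0!·0! = 36
prefactor² = (2J+1)·Δ·N² = 9
  k=0: +1/(0!·3!·0!·0!·0!·0!) = 1/6
Σ = 1/6  ⇒  CG² = 9·1/6² = 1/4
CG = +√(1/4) = +0.500000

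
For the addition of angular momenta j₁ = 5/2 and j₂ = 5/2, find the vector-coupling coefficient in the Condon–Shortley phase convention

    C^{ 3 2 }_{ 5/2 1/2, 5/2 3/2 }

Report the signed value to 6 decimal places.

triangle: 2!×3!×3!/9! = 72/362880
(j±m)!: 3!×2!×4!×1!×5!×1! = 34560
prefactor² = (2J+1)×Δ×N² = 48
  k=1: −1/(1!×1!×1!×3!×2!×0!) = -1/12
  k=2: +1/(2!×0!×0!×2!×3!×1!) = 1/24
Σ = -1/24  ⇒  CG² = 48×(-1/24)² = 1/12
CG = −√(1/12) = -0.288675

-0.288675  (= −√(1/12))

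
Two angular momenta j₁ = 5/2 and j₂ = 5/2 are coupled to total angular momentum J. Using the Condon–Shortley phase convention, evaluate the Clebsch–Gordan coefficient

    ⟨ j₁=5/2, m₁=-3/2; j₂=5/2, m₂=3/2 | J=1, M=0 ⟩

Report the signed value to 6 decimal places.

-0.358569

j₁+j₂−J=4  J+j₁−j₂=1  J−j₁+j₂=1  j₁+j₂+J+1=7
(j₁±m₁, j₂±m₂, J±M) = (1,4,4,1,1,1)
P² = 288/35
sum k=3..4:
  [3] −1/6 = -1/6
  [4] +1/24 = 1/24
S = -1/8
C² = P²·S² = 9/70 ; C = -0.358569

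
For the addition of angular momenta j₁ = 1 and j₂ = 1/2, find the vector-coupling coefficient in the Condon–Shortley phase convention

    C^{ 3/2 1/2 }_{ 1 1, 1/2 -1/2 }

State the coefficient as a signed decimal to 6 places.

+0.577350  (= +√(1/3))

j₁+j₂−J=0  J+j₁−j₂=2  J−j₁+j₂=1  j₁+j₂+J+1=4
(j₁±m₁, j₂±m₂, J±M) = (2,0,0,1,2,1)
P² = 4/3
sum k=0..0:
  [0] +1/2 = 1/2
S = 1/2
C² = P²·S² = 1/3 ; C = +0.577350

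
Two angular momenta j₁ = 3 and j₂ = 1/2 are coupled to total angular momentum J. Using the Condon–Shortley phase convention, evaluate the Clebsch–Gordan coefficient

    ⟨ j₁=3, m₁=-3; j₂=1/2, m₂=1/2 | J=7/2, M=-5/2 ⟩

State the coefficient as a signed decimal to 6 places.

+√(1/7) = +0.377964

triangle: 0!×6!×1!/8! = 720/40320
(j±m)!: 0!×6!×1!×0!×1!×6! = 518400
prefactor² = (2J+1)×Δ×N² = 518400/7
  k=0: +1/(0!×0!×6!×1!×0!×0!) = 1/720
Σ = 1/720  ⇒  CG² = 518400/7×1/720² = 1/7
CG = +√(1/7) = +0.377964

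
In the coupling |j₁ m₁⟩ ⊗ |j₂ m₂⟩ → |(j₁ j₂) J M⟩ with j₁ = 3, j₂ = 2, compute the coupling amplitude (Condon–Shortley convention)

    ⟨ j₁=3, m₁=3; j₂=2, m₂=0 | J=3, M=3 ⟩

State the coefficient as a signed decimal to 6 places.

+√(5/12) ≈ +0.645497

√[7·2!4!2!/9! · 6!0!2!2!6!0!] = √(3840)
  +(−1)^0/∏(0,2,0,2,4,0)! = 1/96  (running 1/96)
⟨..|..⟩ = √(3840)·(1/96) = +0.645497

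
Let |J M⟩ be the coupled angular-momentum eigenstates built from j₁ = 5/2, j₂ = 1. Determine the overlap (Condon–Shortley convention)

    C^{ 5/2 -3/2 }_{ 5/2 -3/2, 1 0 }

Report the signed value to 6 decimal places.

−√(9/35) ≈ -0.507093

triangle: 1!·4!·1!/7! = 24/5040
(j±m)!: 1!·4!·1!·1!·1!·4! = 576
prefactor² = (2J+1)·Δ·N² = 576/35
  k=0: +1/(0!·1!·4!·1!·0!·0!) = 1/24
  k=1: −1/(1!·0!·3!·0!·1!·1!) = -1/6
Σ = -1/8  ⇒  CG² = 576/35·(-1/8)² = 9/35
CG = −√(9/35) = -0.507093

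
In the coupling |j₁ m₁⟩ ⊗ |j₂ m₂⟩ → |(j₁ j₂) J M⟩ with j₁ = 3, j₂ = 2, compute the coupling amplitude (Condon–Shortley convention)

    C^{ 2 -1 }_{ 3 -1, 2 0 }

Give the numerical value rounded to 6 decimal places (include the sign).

+0.377964  (= +√(1/7))

j₁+j₂−J=3  J+j₁−j₂=3  J−j₁+j₂=1  j₁+j₂+J+1=8
(j₁±m₁, j₂±m₂, J±M) = (2,4,2,2,1,3)
P² = 36/7
sum k=1..2:
  [1] −1/12 = -1/12
  [2] +1/4 = 1/4
S = 1/6
C² = P²·S² = 1/7 ; C = +0.377964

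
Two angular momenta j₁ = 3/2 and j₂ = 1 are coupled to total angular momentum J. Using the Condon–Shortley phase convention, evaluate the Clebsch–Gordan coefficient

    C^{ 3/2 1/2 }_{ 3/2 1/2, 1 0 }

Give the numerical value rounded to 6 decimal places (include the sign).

+√(1/15) = +0.258199

j₁+j₂−J=1  J+j₁−j₂=2  J−j₁+j₂=1  j₁+j₂+J+1=5
(j₁±m₁, j₂±m₂, J±M) = (2,1,1,1,2,1)
P² = 4/15
sum k=0..1:
  [0] +1/1 = 1
  [1] −1/2 = -1/2
S = 1/2
C² = P²·S² = 1/15 ; C = +0.258199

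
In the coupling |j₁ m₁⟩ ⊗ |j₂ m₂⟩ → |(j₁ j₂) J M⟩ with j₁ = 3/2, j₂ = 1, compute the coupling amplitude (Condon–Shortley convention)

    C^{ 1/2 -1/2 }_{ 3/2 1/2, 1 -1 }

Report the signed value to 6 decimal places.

+√(1/6) = +0.408248

triangle: 2!×1!×0!/4! = 2/24
(j±m)!: 2!×1!×0!×2!×0!×1! = 4
prefactor² = (2J+1)×Δ×N² = 2/3
  k=0: +1/(0!×2!×1!×0!×0!×0!) = 1/2
Σ = 1/2  ⇒  CG² = 2/3×1/2² = 1/6
CG = +√(1/6) = +0.408248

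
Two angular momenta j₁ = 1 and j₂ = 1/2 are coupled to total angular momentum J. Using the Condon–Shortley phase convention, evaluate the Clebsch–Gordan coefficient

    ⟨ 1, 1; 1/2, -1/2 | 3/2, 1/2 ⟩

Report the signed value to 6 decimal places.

√[4·0!2!1!/4! · 2!0!0!1!2!1!] = √(4/3)
  +(−1)^0/∏(0,0,0,0,2,1)! = 1/2  (running 1/2)
⟨..|..⟩ = √(4/3)·(1/2) = +0.577350

+√(1/3) = +0.577350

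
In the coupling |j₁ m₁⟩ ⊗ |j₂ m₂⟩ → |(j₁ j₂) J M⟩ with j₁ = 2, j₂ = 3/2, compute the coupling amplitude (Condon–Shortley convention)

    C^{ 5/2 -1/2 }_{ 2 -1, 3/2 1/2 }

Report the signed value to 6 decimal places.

j₁+j₂−J=1  J+j₁−j₂=3  J−j₁+j₂=2  j₁+j₂+J+1=7
(j₁±m₁, j₂±m₂, J±M) = (1,3,2,1,2,3)
P² = 72/35
sum k=0..1:
  [0] +1/12 = 1/12
  [1] −1/2 = -1/2
S = -5/12
C² = P²·S² = 5/14 ; C = -0.597614

−√(5/14) ≈ -0.597614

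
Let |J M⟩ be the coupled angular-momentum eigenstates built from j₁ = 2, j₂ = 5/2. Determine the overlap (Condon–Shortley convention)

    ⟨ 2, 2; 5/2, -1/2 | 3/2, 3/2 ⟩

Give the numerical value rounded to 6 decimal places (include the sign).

triangle: 3!·1!·2!/7! = 12/5040
(j±m)!: 4!·0!·2!·3!·3!·0! = 1728
prefactor² = (2J+1)·Δ·N² = 576/35
  k=0: +1/(0!·3!·0!·2!·1!·0!) = 1/12
Σ = 1/12  ⇒  CG² = 576/35·1/12² = 4/35
CG = +√(4/35) = +0.338062

+0.338062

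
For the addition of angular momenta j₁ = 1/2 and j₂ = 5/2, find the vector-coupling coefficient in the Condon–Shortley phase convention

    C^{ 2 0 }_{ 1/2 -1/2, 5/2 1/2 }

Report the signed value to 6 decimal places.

−√(1/2) ≈ -0.707107

√[5·1!0!4!/6! · 0!1!3!2!2!2!] = √(8)
  +(−1)^1/∏(1,0,0,2,0,2)! = -1/4  (running -1/4)
⟨..|..⟩ = √(8)·(-1/4) = -0.707107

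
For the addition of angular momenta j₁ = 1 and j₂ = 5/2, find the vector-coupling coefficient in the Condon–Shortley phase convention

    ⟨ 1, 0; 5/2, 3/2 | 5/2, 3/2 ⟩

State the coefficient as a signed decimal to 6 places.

−√(9/35) ≈ -0.507093

triangle: 1!*1!*4!/7! = 24/5040
(j±m)!: 1!*1!*4!*1!*4!*1! = 576
prefactor² = (2J+1)*Δ*N² = 576/35
  k=0: +1/(0!*1!*1!*4!*0!*0!) = 1/24
  k=1: −1/(1!*0!*0!*3!*1!*1!) = -1/6
Σ = -1/8  ⇒  CG² = 576/35*(-1/8)² = 9/35
CG = −√(9/35) = -0.507093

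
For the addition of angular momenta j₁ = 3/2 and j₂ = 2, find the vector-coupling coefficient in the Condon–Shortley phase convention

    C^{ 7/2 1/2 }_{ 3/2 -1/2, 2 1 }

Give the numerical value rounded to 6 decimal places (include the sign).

+0.585540

√[8·0!3!4!/8! · 1!2!3!1!4!3!] = √(1728/35)
  +(−1)^0/∏(0,0,2,3,1,1)! = 1/12  (running 1/12)
⟨..|..⟩ = √(1728/35)·(1/12) = +0.585540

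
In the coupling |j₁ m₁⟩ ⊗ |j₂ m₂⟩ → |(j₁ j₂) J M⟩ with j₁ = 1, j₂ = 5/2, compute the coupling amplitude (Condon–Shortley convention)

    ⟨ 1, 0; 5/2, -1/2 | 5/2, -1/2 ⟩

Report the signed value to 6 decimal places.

+√(1/35) ≈ +0.169031

j₁+j₂−J=1  J+j₁−j₂=1  J−j₁+j₂=4  j₁+j₂+J+1=7
(j₁±m₁, j₂±m₂, J±M) = (1,1,2,3,2,3)
P² = 144/35
sum k=0..1:
  [0] +1/4 = 1/4
  [1] −1/6 = -1/6
S = 1/12
C² = P²·S² = 1/35 ; C = +0.169031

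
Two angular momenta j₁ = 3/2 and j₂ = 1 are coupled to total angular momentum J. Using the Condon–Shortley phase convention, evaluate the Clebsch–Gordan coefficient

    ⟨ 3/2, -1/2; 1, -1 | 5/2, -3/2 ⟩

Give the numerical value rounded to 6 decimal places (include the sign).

√[6·0!3!2!/6! · 1!2!0!2!1!4!] = √(48/5)
  +(−1)^0/∏(0,0,2,0,1,2)! = 1/4  (running 1/4)
⟨..|..⟩ = √(48/5)·(1/4) = +0.774597

+0.774597  (= +√(3/5))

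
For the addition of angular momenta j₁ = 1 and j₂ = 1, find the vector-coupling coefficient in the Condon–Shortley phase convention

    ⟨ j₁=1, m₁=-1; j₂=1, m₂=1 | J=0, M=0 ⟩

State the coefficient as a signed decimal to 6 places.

j₁+j₂−J=2  J+j₁−j₂=0  J−j₁+j₂=0  j₁+j₂+J+1=3
(j₁±m₁, j₂±m₂, J±M) = (0,2,2,0,0,0)
P² = 4/3
sum k=2..2:
  [2] +1/2 = 1/2
S = 1/2
C² = P²·S² = 1/3 ; C = +0.577350

+0.577350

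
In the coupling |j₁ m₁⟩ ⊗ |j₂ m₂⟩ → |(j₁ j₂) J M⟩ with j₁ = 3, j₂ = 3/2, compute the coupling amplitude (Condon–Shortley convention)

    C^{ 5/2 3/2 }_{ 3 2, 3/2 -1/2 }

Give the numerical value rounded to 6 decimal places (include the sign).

+√(1/14) = +0.267261

√[6·2!4!1!/8! · 5!1!1!2!4!1!] = √(288/7)
  +(−1)^0/∏(0,2,1,1,3,0)! = 1/12  (running 1/12)
  +(−1)^1/∏(1,1,0,0,4,1)! = -1/24  (running 1/24)
⟨..|..⟩ = √(288/7)·(1/24) = +0.267261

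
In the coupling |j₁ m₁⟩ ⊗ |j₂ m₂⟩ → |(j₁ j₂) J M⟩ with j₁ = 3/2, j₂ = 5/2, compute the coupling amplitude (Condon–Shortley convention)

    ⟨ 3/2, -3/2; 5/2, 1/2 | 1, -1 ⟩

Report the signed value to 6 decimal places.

√[3·3!0!2!/6! · 0!3!3!2!0!2!] = √(36/5)
  +(−1)^3/∏(3,0,0,0,0,2)! = -1/12  (running -1/12)
⟨..|..⟩ = √(36/5)·(-1/12) = -0.223607

−√(1/20) ≈ -0.223607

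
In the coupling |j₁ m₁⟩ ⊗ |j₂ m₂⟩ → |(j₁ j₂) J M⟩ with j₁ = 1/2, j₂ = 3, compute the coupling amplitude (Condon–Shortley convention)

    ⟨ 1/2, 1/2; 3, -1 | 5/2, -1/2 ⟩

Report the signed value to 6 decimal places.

j₁+j₂−J=1  J+j₁−j₂=0  J−j₁+j₂=5  j₁+j₂+J+1=7
(j₁±m₁, j₂±m₂, J±M) = (1,0,2,4,2,3)
P² = 576/7
sum k=0..0:
  [0] +1/12 = 1/12
S = 1/12
C² = P²·S² = 4/7 ; C = +0.755929

+√(4/7) ≈ +0.755929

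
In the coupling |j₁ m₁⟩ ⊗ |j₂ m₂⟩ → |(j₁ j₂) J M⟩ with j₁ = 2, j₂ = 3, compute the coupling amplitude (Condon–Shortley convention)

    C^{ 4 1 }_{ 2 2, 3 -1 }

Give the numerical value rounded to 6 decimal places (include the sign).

triangle: 1!×3!×5!/10! = 720/3628800
(j±m)!: 4!×0!×2!×4!×5!×3! = 829440
prefactor² = (2J+1)×Δ×N² = 10368/7
  k=0: +1/(0!×1!×0!×2!×3!×3!) = 1/72
Σ = 1/72  ⇒  CG² = 10368/7×1/72² = 2/7
CG = +√(2/7) = +0.534522

+0.534522  (= +√(2/7))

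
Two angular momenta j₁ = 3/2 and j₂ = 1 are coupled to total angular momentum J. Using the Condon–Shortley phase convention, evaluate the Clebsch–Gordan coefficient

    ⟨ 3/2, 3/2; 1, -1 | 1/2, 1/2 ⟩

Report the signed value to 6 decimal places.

+√(1/2) = +0.707107

j₁+j₂−J=2  J+j₁−j₂=1  J−j₁+j₂=0  j₁+j₂+J+1=4
(j₁±m₁, j₂±m₂, J±M) = (3,0,0,2,1,0)
P² = 2
sum k=0..0:
  [0] +1/2 = 1/2
S = 1/2
C² = P²·S² = 1/2 ; C = +0.707107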